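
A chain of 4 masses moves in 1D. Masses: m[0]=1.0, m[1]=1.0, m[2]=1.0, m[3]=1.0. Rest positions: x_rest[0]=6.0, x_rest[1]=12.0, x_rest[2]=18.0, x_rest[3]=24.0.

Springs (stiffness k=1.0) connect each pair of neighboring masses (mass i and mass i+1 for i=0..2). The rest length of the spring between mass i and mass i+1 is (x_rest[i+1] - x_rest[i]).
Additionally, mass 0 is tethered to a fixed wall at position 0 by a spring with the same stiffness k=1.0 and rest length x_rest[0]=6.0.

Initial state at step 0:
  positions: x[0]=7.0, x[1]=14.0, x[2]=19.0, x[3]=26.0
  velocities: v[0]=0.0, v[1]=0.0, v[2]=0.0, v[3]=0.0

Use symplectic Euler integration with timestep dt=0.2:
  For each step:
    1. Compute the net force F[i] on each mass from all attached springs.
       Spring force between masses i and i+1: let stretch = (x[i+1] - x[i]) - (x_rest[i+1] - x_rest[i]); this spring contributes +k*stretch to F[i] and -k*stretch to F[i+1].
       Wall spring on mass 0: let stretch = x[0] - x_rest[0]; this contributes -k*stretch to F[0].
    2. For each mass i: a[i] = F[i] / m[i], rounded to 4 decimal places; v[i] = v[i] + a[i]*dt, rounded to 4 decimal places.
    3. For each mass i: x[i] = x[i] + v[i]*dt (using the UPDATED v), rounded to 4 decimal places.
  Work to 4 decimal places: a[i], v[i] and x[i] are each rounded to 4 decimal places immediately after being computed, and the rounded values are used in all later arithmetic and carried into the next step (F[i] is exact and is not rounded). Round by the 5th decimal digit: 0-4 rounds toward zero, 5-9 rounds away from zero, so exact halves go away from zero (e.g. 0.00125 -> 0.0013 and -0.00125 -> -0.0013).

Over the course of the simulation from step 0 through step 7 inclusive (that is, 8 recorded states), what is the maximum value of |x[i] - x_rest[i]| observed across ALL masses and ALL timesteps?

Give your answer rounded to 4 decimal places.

Step 0: x=[7.0000 14.0000 19.0000 26.0000] v=[0.0000 0.0000 0.0000 0.0000]
Step 1: x=[7.0000 13.9200 19.0800 25.9600] v=[0.0000 -0.4000 0.4000 -0.2000]
Step 2: x=[6.9968 13.7696 19.2288 25.8848] v=[-0.0160 -0.7520 0.7440 -0.3760]
Step 3: x=[6.9846 13.5667 19.4255 25.7834] v=[-0.0608 -1.0147 0.9834 -0.5072]
Step 4: x=[6.9563 13.3348 19.6421 25.6676] v=[-0.1413 -1.1594 1.0832 -0.5788]
Step 5: x=[6.9049 13.1001 19.8475 25.5508] v=[-0.2569 -1.1736 1.0268 -0.5839]
Step 6: x=[6.8251 12.8875 20.0111 25.4459] v=[-0.3988 -1.0632 0.8180 -0.5246]
Step 7: x=[6.7148 12.7173 20.1071 25.3636] v=[-0.5513 -0.8510 0.4802 -0.4116]
Max displacement = 2.1071

Answer: 2.1071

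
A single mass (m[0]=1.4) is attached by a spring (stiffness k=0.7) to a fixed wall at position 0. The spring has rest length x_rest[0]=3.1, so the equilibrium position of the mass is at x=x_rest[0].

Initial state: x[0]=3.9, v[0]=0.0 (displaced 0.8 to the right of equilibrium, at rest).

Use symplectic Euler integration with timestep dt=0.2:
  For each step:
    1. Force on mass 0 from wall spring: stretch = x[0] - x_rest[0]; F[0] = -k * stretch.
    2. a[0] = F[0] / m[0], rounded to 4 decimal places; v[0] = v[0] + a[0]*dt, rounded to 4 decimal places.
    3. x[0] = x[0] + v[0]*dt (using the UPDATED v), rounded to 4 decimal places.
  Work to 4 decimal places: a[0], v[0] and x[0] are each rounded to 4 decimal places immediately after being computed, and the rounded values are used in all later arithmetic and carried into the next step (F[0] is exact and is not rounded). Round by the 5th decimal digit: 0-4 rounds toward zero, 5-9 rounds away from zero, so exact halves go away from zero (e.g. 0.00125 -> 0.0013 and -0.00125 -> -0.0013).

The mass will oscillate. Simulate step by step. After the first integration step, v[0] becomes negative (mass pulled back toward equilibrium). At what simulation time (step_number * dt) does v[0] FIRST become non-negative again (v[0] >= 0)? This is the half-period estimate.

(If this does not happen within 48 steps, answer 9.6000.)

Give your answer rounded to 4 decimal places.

Step 0: x=[3.9000] v=[0.0000]
Step 1: x=[3.8840] v=[-0.0800]
Step 2: x=[3.8523] v=[-0.1584]
Step 3: x=[3.8056] v=[-0.2336]
Step 4: x=[3.7448] v=[-0.3042]
Step 5: x=[3.6711] v=[-0.3687]
Step 6: x=[3.5859] v=[-0.4258]
Step 7: x=[3.4910] v=[-0.4744]
Step 8: x=[3.3883] v=[-0.5135]
Step 9: x=[3.2798] v=[-0.5423]
Step 10: x=[3.1677] v=[-0.5603]
Step 11: x=[3.0543] v=[-0.5671]
Step 12: x=[2.9418] v=[-0.5625]
Step 13: x=[2.8325] v=[-0.5467]
Step 14: x=[2.7285] v=[-0.5199]
Step 15: x=[2.6320] v=[-0.4827]
Step 16: x=[2.5448] v=[-0.4359]
Step 17: x=[2.4687] v=[-0.3804]
Step 18: x=[2.4052] v=[-0.3173]
Step 19: x=[2.3556] v=[-0.2478]
Step 20: x=[2.3209] v=[-0.1734]
Step 21: x=[2.3018] v=[-0.0955]
Step 22: x=[2.2987] v=[-0.0157]
Step 23: x=[2.3116] v=[0.0644]
First v>=0 after going negative at step 23, time=4.6000

Answer: 4.6000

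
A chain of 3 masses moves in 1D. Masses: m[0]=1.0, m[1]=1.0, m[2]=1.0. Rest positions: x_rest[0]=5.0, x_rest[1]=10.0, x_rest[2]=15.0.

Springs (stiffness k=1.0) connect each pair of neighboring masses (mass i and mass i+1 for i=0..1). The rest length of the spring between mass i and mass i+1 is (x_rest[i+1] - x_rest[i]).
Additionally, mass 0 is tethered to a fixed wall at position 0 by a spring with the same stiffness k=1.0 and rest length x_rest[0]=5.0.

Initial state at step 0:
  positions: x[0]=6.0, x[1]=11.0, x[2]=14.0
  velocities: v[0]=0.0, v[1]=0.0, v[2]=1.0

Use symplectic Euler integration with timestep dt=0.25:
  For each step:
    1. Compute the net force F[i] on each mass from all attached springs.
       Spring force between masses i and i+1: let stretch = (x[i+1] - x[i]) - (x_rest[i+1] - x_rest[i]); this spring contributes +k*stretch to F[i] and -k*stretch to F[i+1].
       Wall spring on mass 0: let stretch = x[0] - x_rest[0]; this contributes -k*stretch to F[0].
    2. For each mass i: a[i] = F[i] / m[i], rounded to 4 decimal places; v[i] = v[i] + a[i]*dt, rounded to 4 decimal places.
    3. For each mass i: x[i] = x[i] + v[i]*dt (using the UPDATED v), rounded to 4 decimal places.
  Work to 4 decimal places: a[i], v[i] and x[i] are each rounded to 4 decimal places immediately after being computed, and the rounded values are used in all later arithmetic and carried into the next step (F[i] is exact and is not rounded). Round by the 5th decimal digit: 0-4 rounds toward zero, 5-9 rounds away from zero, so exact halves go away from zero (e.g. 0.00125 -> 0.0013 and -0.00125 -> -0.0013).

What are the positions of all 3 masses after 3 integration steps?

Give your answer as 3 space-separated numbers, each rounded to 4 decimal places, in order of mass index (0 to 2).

Step 0: x=[6.0000 11.0000 14.0000] v=[0.0000 0.0000 1.0000]
Step 1: x=[5.9375 10.8750 14.3750] v=[-0.2500 -0.5000 1.5000]
Step 2: x=[5.8125 10.6602 14.8438] v=[-0.5000 -0.8594 1.8750]
Step 3: x=[5.6272 10.4039 15.3636] v=[-0.7412 -1.0254 2.0791]

Answer: 5.6272 10.4039 15.3636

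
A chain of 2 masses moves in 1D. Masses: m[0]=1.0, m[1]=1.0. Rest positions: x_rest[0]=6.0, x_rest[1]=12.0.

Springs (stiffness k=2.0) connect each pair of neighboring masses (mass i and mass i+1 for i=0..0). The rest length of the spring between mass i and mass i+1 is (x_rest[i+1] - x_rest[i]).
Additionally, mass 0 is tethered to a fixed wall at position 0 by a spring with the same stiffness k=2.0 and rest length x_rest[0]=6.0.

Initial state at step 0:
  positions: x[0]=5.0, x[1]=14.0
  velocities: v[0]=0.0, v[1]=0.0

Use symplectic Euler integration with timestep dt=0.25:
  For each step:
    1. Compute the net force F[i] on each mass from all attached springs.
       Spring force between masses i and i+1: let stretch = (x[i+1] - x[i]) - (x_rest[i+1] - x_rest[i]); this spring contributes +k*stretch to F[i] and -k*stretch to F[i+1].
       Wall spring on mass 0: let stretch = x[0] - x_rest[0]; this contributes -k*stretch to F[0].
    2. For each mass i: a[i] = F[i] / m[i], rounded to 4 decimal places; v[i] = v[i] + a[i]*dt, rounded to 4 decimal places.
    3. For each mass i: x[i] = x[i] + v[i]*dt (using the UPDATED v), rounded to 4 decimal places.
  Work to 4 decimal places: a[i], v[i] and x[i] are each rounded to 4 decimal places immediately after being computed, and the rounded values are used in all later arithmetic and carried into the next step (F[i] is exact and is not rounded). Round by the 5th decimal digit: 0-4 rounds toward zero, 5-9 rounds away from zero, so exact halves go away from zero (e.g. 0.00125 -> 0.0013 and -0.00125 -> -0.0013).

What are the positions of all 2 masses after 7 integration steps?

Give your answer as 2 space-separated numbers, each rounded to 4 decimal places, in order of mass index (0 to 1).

Answer: 6.5524 11.5597

Derivation:
Step 0: x=[5.0000 14.0000] v=[0.0000 0.0000]
Step 1: x=[5.5000 13.6250] v=[2.0000 -1.5000]
Step 2: x=[6.3281 12.9844] v=[3.3125 -2.5625]
Step 3: x=[7.1973 12.2617] v=[3.4766 -2.8907]
Step 4: x=[7.7999 11.6560] v=[2.4102 -2.4229]
Step 5: x=[7.9095 11.3183] v=[0.4383 -1.3510]
Step 6: x=[7.4565 11.3045] v=[-1.8121 -0.0554]
Step 7: x=[6.5524 11.5597] v=[-3.6164 1.0206]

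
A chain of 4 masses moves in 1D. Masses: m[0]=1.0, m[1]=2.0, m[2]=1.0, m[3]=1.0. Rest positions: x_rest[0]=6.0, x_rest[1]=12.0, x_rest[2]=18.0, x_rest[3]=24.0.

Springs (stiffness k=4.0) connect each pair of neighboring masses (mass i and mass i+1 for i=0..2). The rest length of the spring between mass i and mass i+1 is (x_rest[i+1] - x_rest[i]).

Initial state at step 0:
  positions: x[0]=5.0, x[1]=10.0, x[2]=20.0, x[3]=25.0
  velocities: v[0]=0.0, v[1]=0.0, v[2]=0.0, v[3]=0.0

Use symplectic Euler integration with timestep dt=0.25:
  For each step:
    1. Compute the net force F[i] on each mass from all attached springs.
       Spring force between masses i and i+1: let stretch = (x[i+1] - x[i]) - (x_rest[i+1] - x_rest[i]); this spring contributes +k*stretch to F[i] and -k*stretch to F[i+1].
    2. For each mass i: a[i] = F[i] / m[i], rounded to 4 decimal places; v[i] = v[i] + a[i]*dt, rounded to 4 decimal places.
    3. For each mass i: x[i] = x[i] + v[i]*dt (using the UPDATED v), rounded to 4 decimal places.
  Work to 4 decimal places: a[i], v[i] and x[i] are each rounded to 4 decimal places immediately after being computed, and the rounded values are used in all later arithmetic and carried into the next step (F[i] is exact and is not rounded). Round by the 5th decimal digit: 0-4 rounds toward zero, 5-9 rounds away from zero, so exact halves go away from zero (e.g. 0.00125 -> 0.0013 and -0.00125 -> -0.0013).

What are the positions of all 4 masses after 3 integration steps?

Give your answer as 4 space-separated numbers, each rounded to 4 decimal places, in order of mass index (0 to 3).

Answer: 4.4532 12.2501 16.1172 24.9297

Derivation:
Step 0: x=[5.0000 10.0000 20.0000 25.0000] v=[0.0000 0.0000 0.0000 0.0000]
Step 1: x=[4.7500 10.6250 18.7500 25.2500] v=[-1.0000 2.5000 -5.0000 1.0000]
Step 2: x=[4.4688 11.5313 17.0938 25.3750] v=[-1.1250 3.6250 -6.6250 0.5000]
Step 3: x=[4.4532 12.2501 16.1172 24.9297] v=[-0.0625 2.8750 -3.9063 -1.7812]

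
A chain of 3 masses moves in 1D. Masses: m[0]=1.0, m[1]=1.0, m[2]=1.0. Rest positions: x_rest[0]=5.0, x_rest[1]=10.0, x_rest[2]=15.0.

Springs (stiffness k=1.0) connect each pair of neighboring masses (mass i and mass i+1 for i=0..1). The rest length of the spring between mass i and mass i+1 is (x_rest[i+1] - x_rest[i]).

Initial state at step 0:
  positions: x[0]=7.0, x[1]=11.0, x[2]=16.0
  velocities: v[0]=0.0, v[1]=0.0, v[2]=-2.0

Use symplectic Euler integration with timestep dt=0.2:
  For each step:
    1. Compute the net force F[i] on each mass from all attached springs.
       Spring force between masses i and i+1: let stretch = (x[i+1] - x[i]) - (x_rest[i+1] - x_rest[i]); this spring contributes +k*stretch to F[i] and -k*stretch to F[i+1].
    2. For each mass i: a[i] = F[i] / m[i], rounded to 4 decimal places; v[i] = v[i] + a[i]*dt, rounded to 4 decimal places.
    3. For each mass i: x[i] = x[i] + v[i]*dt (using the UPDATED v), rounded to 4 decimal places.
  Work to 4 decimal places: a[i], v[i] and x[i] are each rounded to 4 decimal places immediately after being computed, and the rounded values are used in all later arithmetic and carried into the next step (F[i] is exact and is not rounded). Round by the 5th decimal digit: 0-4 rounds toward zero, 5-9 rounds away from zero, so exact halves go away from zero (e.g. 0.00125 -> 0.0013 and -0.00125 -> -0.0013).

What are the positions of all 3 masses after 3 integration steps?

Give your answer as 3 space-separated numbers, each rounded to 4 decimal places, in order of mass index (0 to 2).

Step 0: x=[7.0000 11.0000 16.0000] v=[0.0000 0.0000 -2.0000]
Step 1: x=[6.9600 11.0400 15.6000] v=[-0.2000 0.2000 -2.0000]
Step 2: x=[6.8832 11.0992 15.2176] v=[-0.3840 0.2960 -1.9120]
Step 3: x=[6.7750 11.1545 14.8705] v=[-0.5408 0.2765 -1.7357]

Answer: 6.7750 11.1545 14.8705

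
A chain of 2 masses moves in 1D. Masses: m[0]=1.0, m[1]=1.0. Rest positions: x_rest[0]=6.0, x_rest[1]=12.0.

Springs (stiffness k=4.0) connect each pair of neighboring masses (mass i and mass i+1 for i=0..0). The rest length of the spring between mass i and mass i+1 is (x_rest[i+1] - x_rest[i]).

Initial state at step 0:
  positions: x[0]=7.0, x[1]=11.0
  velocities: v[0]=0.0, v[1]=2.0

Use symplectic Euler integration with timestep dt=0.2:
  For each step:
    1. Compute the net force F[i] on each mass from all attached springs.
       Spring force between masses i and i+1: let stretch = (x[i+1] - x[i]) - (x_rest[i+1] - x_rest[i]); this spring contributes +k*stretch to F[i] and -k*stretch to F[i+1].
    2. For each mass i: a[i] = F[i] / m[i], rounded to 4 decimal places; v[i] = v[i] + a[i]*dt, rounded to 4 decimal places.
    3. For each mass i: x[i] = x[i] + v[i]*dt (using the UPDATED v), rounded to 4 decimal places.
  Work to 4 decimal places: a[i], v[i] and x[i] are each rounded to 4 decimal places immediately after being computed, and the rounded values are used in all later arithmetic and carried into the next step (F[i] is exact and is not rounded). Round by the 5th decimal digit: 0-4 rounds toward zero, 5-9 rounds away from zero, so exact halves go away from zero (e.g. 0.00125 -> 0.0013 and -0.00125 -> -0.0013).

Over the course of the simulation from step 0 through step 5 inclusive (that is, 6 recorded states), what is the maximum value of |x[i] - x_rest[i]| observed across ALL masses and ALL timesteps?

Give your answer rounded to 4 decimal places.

Step 0: x=[7.0000 11.0000] v=[0.0000 2.0000]
Step 1: x=[6.6800 11.7200] v=[-1.6000 3.6000]
Step 2: x=[6.2064 12.5936] v=[-2.3680 4.3680]
Step 3: x=[5.7948 13.4052] v=[-2.0582 4.0582]
Step 4: x=[5.6408 13.9592] v=[-0.7699 2.7699]
Step 5: x=[5.8578 14.1422] v=[1.0848 0.9152]
Max displacement = 2.1422

Answer: 2.1422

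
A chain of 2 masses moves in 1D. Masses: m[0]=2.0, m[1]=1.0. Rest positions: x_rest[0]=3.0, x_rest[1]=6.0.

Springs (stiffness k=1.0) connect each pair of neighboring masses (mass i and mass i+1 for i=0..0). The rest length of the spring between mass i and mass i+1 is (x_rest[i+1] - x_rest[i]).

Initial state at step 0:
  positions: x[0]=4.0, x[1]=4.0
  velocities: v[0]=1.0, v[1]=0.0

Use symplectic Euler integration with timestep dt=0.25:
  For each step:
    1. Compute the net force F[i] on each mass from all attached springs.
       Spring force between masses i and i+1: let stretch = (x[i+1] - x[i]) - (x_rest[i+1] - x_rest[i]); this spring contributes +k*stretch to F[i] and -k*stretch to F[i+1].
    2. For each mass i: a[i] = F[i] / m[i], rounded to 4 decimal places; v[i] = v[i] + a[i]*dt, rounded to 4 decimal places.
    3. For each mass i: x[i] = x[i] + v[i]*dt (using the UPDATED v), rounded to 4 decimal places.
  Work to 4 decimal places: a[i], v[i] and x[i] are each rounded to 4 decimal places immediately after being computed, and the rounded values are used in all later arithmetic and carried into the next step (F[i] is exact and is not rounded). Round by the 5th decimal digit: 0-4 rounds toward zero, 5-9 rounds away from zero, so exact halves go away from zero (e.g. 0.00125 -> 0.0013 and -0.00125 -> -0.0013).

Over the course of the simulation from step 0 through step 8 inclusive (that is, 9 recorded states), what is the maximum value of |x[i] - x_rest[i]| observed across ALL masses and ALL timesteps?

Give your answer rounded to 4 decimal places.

Step 0: x=[4.0000 4.0000] v=[1.0000 0.0000]
Step 1: x=[4.1563 4.1875] v=[0.6250 0.7500]
Step 2: x=[4.2198 4.5606] v=[0.2539 1.4922]
Step 3: x=[4.2002 5.0999] v=[-0.0785 2.1570]
Step 4: x=[4.1149 5.7704] v=[-0.3411 2.6821]
Step 5: x=[3.9876 6.5250] v=[-0.5092 3.0182]
Step 6: x=[3.8459 7.3085] v=[-0.5670 3.1339]
Step 7: x=[3.7186 8.0631] v=[-0.5092 3.0183]
Step 8: x=[3.6333 8.7337] v=[-0.3411 2.6822]
Max displacement = 2.7337

Answer: 2.7337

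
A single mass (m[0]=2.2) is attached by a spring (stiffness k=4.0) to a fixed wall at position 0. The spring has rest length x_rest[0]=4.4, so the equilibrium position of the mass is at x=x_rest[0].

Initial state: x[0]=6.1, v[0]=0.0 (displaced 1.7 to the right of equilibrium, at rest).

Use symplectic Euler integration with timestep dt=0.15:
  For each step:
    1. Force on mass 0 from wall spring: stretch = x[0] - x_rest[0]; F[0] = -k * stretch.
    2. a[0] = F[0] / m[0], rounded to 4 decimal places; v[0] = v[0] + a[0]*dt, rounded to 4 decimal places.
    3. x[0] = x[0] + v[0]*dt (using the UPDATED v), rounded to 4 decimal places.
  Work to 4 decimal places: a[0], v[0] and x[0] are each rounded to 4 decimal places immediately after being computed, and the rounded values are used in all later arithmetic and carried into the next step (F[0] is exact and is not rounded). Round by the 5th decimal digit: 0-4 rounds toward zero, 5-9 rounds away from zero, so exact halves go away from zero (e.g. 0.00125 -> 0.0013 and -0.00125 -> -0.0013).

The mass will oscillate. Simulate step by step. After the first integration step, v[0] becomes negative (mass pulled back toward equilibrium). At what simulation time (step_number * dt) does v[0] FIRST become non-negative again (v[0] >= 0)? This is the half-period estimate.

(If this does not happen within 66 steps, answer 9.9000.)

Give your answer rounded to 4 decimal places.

Step 0: x=[6.1000] v=[0.0000]
Step 1: x=[6.0305] v=[-0.4636]
Step 2: x=[5.8943] v=[-0.9083]
Step 3: x=[5.6969] v=[-1.3158]
Step 4: x=[5.4465] v=[-1.6695]
Step 5: x=[5.1533] v=[-1.9549]
Step 6: x=[4.8293] v=[-2.1603]
Step 7: x=[4.4877] v=[-2.2774]
Step 8: x=[4.1425] v=[-2.3013]
Step 9: x=[3.8078] v=[-2.2311]
Step 10: x=[3.4974] v=[-2.0696]
Step 11: x=[3.2239] v=[-1.8234]
Step 12: x=[2.9985] v=[-1.5026]
Step 13: x=[2.8304] v=[-1.1204]
Step 14: x=[2.7266] v=[-0.6923]
Step 15: x=[2.6912] v=[-0.2359]
Step 16: x=[2.7257] v=[0.2301]
First v>=0 after going negative at step 16, time=2.4000

Answer: 2.4000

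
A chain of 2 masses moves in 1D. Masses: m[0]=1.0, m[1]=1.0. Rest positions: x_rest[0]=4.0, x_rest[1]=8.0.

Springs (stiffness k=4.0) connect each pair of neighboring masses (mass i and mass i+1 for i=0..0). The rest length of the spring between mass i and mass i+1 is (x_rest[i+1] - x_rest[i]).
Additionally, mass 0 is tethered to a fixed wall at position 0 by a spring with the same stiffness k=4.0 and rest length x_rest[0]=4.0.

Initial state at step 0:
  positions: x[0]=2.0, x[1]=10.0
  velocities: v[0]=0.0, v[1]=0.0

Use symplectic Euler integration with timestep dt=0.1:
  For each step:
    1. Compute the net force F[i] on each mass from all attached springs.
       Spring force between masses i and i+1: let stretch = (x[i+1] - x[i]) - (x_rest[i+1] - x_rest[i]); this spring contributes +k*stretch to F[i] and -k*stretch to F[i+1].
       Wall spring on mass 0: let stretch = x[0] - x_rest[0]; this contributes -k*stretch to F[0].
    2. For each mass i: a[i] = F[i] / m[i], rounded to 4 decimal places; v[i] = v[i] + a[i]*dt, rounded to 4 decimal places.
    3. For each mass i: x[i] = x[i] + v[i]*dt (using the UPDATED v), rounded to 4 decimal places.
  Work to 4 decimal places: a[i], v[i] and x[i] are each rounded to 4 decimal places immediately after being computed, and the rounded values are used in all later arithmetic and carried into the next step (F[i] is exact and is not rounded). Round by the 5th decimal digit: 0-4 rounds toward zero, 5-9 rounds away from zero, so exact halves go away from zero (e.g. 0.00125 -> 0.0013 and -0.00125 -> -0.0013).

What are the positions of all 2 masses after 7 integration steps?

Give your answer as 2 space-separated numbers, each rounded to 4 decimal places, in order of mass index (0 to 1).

Step 0: x=[2.0000 10.0000] v=[0.0000 0.0000]
Step 1: x=[2.2400 9.8400] v=[2.4000 -1.6000]
Step 2: x=[2.6944 9.5360] v=[4.5440 -3.0400]
Step 3: x=[3.3147 9.1183] v=[6.2029 -4.1766]
Step 4: x=[4.0346 8.6285] v=[7.1985 -4.8980]
Step 5: x=[4.7768 8.1149] v=[7.4222 -5.1356]
Step 6: x=[5.4615 7.6278] v=[6.8467 -4.8708]
Step 7: x=[6.0144 7.2141] v=[5.5286 -4.1373]

Answer: 6.0144 7.2141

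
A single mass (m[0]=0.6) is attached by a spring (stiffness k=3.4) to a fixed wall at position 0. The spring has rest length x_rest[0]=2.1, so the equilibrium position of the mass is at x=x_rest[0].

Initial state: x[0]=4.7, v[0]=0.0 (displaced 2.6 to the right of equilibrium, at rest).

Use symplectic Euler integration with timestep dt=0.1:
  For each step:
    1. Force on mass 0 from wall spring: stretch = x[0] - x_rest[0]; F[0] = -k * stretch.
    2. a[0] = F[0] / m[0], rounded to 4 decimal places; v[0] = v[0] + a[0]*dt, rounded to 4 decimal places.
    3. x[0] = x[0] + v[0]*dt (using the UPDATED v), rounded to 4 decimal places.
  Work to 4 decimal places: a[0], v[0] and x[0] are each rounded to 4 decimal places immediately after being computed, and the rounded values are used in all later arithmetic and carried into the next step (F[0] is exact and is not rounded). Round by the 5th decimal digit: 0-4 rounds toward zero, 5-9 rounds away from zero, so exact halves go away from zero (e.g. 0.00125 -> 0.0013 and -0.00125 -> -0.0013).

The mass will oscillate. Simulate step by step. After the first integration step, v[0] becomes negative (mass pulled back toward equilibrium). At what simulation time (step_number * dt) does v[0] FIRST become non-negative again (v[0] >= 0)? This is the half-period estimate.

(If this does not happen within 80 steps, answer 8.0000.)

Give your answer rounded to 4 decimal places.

Answer: 1.4000

Derivation:
Step 0: x=[4.7000] v=[0.0000]
Step 1: x=[4.5527] v=[-1.4733]
Step 2: x=[4.2664] v=[-2.8632]
Step 3: x=[3.8573] v=[-4.0908]
Step 4: x=[3.3486] v=[-5.0866]
Step 5: x=[2.7692] v=[-5.7941]
Step 6: x=[2.1519] v=[-6.1733]
Step 7: x=[1.5316] v=[-6.2027]
Step 8: x=[0.9435] v=[-5.8806]
Step 9: x=[0.4210] v=[-5.2253]
Step 10: x=[-0.0064] v=[-4.2739]
Step 11: x=[-0.3144] v=[-3.0803]
Step 12: x=[-0.4856] v=[-1.7121]
Step 13: x=[-0.5103] v=[-0.2469]
Step 14: x=[-0.3871] v=[1.2323]
First v>=0 after going negative at step 14, time=1.4000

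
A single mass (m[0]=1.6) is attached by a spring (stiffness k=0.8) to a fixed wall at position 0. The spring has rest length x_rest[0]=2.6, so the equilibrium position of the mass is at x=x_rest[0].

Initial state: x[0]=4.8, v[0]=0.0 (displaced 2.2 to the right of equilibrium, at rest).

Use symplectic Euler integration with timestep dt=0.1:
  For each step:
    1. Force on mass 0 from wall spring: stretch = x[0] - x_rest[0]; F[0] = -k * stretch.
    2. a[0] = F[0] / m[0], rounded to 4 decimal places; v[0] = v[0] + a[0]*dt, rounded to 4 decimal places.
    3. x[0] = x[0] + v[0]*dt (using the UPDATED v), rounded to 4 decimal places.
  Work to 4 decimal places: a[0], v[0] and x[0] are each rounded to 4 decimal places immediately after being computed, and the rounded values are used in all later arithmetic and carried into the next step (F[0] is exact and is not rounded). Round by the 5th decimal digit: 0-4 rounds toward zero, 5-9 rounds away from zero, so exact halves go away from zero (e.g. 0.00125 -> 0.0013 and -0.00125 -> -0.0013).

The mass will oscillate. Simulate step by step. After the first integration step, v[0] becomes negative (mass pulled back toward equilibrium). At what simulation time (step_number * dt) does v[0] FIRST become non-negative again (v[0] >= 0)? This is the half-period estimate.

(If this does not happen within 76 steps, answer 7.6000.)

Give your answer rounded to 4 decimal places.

Answer: 4.5000

Derivation:
Step 0: x=[4.8000] v=[0.0000]
Step 1: x=[4.7890] v=[-0.1100]
Step 2: x=[4.7671] v=[-0.2195]
Step 3: x=[4.7343] v=[-0.3279]
Step 4: x=[4.6908] v=[-0.4346]
Step 5: x=[4.6369] v=[-0.5391]
Step 6: x=[4.5728] v=[-0.6410]
Step 7: x=[4.4988] v=[-0.7396]
Step 8: x=[4.4154] v=[-0.8345]
Step 9: x=[4.3229] v=[-0.9253]
Step 10: x=[4.2218] v=[-1.0115]
Step 11: x=[4.1125] v=[-1.0926]
Step 12: x=[3.9957] v=[-1.1682]
Step 13: x=[3.8719] v=[-1.2380]
Step 14: x=[3.7417] v=[-1.3016]
Step 15: x=[3.6058] v=[-1.3587]
Step 16: x=[3.4649] v=[-1.4090]
Step 17: x=[3.3197] v=[-1.4523]
Step 18: x=[3.1709] v=[-1.4883]
Step 19: x=[3.0192] v=[-1.5169]
Step 20: x=[2.8654] v=[-1.5379]
Step 21: x=[2.7103] v=[-1.5512]
Step 22: x=[2.5546] v=[-1.5567]
Step 23: x=[2.3992] v=[-1.5544]
Step 24: x=[2.2448] v=[-1.5444]
Step 25: x=[2.0921] v=[-1.5266]
Step 26: x=[1.9420] v=[-1.5012]
Step 27: x=[1.7952] v=[-1.4683]
Step 28: x=[1.6524] v=[-1.4281]
Step 29: x=[1.5143] v=[-1.3807]
Step 30: x=[1.3817] v=[-1.3264]
Step 31: x=[1.2552] v=[-1.2655]
Step 32: x=[1.1354] v=[-1.1983]
Step 33: x=[1.0229] v=[-1.1251]
Step 34: x=[0.9183] v=[-1.0462]
Step 35: x=[0.8221] v=[-0.9621]
Step 36: x=[0.7348] v=[-0.8732]
Step 37: x=[0.6568] v=[-0.7799]
Step 38: x=[0.5885] v=[-0.6827]
Step 39: x=[0.5303] v=[-0.5821]
Step 40: x=[0.4824] v=[-0.4786]
Step 41: x=[0.4451] v=[-0.3727]
Step 42: x=[0.4186] v=[-0.2650]
Step 43: x=[0.4030] v=[-0.1559]
Step 44: x=[0.3984] v=[-0.0461]
Step 45: x=[0.4048] v=[0.0640]
First v>=0 after going negative at step 45, time=4.5000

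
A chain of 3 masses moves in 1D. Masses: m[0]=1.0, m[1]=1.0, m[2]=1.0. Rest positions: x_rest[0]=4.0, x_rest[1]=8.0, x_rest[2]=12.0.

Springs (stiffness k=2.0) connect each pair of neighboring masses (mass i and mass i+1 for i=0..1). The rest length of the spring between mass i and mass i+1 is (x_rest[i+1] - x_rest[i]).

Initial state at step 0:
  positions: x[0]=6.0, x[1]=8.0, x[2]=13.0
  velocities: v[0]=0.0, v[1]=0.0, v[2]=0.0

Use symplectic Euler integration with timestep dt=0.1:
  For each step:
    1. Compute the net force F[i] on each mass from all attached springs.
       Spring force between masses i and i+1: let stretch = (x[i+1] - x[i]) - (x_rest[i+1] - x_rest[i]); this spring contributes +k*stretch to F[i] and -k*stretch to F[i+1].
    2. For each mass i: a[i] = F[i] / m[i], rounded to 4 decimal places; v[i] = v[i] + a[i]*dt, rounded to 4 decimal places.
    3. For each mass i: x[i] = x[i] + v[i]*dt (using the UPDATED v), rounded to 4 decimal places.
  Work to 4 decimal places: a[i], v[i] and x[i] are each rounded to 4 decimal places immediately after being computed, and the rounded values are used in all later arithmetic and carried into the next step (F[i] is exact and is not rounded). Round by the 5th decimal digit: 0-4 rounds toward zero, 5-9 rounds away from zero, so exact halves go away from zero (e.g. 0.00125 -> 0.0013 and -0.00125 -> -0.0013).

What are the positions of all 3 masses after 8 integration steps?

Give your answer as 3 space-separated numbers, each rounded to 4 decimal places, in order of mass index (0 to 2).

Step 0: x=[6.0000 8.0000 13.0000] v=[0.0000 0.0000 0.0000]
Step 1: x=[5.9600 8.0600 12.9800] v=[-0.4000 0.6000 -0.2000]
Step 2: x=[5.8820 8.1764 12.9416] v=[-0.7800 1.1640 -0.3840]
Step 3: x=[5.7699 8.3422 12.8879] v=[-1.1211 1.6582 -0.5370]
Step 4: x=[5.6292 8.5475 12.8233] v=[-1.4066 2.0529 -0.6461]
Step 5: x=[5.4669 8.7799 12.7532] v=[-1.6229 2.3244 -0.7013]
Step 6: x=[5.2909 9.0256 12.6836] v=[-1.7603 2.4565 -0.6960]
Step 7: x=[5.1096 9.2697 12.6208] v=[-1.8134 2.4412 -0.6276]
Step 8: x=[4.9315 9.4976 12.5710] v=[-1.7814 2.2794 -0.4978]

Answer: 4.9315 9.4976 12.5710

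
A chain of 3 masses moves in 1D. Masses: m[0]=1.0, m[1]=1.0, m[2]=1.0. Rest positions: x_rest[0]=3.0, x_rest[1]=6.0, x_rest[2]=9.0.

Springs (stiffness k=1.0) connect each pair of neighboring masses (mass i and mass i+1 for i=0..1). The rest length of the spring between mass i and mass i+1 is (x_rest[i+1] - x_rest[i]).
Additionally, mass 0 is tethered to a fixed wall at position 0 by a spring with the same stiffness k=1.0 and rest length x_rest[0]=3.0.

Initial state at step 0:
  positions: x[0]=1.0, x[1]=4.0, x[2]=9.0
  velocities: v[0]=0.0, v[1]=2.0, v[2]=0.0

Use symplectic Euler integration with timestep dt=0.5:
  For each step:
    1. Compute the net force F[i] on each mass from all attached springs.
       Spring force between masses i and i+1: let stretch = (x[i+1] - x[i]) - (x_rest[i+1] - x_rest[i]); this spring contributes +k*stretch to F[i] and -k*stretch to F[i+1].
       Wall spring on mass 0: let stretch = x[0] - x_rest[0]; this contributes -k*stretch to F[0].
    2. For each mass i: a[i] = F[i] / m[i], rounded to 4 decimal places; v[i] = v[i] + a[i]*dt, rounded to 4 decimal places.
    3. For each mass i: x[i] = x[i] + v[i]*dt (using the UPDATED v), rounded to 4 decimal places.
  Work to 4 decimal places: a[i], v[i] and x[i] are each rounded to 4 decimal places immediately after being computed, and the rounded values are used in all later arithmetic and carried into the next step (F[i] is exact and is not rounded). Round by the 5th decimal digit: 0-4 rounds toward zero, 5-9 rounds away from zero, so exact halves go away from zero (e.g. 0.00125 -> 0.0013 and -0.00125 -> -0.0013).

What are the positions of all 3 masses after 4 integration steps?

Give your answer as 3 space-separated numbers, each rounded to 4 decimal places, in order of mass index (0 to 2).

Answer: 5.3829 7.1875 8.4610

Derivation:
Step 0: x=[1.0000 4.0000 9.0000] v=[0.0000 2.0000 0.0000]
Step 1: x=[1.5000 5.5000 8.5000] v=[1.0000 3.0000 -1.0000]
Step 2: x=[2.6250 6.7500 8.0000] v=[2.2500 2.5000 -1.0000]
Step 3: x=[4.1250 7.2813 7.9375] v=[3.0000 1.0625 -0.1250]
Step 4: x=[5.3829 7.1875 8.4610] v=[2.5157 -0.1876 1.0469]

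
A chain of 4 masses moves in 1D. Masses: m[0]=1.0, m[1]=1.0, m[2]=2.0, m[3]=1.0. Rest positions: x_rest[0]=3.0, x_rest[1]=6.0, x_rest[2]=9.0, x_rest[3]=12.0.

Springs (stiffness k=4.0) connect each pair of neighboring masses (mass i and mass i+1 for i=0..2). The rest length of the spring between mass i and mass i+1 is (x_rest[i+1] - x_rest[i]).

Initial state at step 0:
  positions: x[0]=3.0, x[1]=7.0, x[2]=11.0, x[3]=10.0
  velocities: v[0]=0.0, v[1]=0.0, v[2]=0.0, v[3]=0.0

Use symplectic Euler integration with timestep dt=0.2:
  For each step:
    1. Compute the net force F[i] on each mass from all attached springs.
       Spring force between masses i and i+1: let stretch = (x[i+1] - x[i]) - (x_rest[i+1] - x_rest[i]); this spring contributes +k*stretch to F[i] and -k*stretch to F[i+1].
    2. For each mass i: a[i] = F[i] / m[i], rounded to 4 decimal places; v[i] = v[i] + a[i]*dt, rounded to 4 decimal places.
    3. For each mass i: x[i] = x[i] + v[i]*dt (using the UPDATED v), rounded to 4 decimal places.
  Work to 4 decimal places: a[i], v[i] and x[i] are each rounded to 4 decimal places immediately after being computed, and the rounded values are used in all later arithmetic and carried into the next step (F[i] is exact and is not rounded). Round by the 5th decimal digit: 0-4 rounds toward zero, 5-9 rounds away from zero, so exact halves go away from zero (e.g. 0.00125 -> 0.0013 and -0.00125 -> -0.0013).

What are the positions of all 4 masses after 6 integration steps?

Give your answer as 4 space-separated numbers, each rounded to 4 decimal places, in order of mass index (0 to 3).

Step 0: x=[3.0000 7.0000 11.0000 10.0000] v=[0.0000 0.0000 0.0000 0.0000]
Step 1: x=[3.1600 7.0000 10.6000 10.6400] v=[0.8000 0.0000 -2.0000 3.2000]
Step 2: x=[3.4544 6.9616 9.9152 11.7536] v=[1.4720 -0.1920 -3.4240 5.5680]
Step 3: x=[3.8300 6.8346 9.1412 13.0531] v=[1.8778 -0.6349 -3.8701 6.4973]
Step 4: x=[4.2063 6.5959 8.4956 14.2067] v=[1.8815 -1.1933 -3.2280 5.7678]
Step 5: x=[4.4849 6.2789 8.1549 14.9265] v=[1.3932 -1.5852 -1.7034 3.5989]
Step 6: x=[4.5706 5.9750 8.2059 15.0428] v=[0.4284 -1.5196 0.2548 0.5816]

Answer: 4.5706 5.9750 8.2059 15.0428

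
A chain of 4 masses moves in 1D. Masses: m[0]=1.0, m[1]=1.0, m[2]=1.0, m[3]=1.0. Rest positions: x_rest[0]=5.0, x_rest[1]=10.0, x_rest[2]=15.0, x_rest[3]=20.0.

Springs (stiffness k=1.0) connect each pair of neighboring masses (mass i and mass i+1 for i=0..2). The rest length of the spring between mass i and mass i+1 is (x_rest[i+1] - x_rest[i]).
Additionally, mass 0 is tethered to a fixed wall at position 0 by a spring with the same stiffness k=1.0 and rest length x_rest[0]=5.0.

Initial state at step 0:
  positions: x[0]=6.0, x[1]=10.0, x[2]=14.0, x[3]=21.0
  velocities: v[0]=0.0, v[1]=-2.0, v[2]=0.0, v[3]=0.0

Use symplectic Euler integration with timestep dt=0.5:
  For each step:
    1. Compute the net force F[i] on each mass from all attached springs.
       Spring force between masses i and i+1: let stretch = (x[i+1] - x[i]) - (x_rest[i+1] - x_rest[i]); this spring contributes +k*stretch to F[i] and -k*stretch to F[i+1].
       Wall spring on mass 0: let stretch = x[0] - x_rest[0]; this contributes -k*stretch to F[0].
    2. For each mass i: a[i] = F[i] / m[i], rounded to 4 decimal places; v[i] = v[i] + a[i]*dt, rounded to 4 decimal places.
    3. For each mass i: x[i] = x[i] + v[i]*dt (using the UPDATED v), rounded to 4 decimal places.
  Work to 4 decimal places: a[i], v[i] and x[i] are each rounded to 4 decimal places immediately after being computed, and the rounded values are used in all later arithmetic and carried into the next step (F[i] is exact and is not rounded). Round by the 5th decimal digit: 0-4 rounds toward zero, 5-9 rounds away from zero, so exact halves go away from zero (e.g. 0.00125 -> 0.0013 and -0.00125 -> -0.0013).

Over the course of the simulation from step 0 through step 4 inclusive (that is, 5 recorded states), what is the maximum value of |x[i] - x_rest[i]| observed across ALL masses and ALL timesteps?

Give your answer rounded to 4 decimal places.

Step 0: x=[6.0000 10.0000 14.0000 21.0000] v=[0.0000 -2.0000 0.0000 0.0000]
Step 1: x=[5.5000 9.0000 14.7500 20.5000] v=[-1.0000 -2.0000 1.5000 -1.0000]
Step 2: x=[4.5000 8.5625 15.5000 19.8125] v=[-2.0000 -0.8750 1.5000 -1.3750]
Step 3: x=[3.3906 8.8438 15.5938 19.2969] v=[-2.2188 0.5625 0.1875 -1.0313]
Step 4: x=[2.7969 9.4493 14.9258 19.1055] v=[-1.1875 1.2109 -1.3360 -0.3829]
Max displacement = 2.2031

Answer: 2.2031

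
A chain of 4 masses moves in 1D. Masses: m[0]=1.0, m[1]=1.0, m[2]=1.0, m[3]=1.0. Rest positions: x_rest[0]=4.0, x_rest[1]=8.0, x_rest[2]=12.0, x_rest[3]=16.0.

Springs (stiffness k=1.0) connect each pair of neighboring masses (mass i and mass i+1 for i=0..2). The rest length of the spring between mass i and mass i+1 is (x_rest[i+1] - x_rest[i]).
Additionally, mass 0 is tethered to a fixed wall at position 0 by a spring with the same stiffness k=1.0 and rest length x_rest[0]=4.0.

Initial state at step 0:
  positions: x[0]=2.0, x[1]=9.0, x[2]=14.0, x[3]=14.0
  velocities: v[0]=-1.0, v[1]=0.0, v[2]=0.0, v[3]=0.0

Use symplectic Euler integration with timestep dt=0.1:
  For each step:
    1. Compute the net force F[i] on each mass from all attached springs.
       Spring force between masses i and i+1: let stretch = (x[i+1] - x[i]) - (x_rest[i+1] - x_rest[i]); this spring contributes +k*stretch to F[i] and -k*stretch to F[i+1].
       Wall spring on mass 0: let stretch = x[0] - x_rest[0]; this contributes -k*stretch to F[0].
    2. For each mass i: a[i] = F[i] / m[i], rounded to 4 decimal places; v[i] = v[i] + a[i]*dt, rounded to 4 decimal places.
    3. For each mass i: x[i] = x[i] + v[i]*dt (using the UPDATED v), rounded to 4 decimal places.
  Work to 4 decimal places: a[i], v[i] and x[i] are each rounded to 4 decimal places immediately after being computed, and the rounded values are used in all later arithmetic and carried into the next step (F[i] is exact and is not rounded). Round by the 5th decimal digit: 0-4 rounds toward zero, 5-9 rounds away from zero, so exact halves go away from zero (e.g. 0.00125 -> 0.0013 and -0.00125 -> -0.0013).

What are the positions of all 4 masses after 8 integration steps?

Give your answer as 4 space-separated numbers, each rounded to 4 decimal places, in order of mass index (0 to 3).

Step 0: x=[2.0000 9.0000 14.0000 14.0000] v=[-1.0000 0.0000 0.0000 0.0000]
Step 1: x=[1.9500 8.9800 13.9500 14.0400] v=[-0.5000 -0.2000 -0.5000 0.4000]
Step 2: x=[1.9508 8.9394 13.8512 14.1191] v=[0.0080 -0.4060 -0.9880 0.7910]
Step 3: x=[2.0020 8.8780 13.7060 14.2355] v=[0.5118 -0.6137 -1.4524 1.1642]
Step 4: x=[2.1019 8.7962 13.5178 14.3866] v=[0.9992 -0.8185 -1.8823 1.5113]
Step 5: x=[2.2477 8.6946 13.2910 14.5690] v=[1.4584 -1.0158 -2.2676 1.8244]
Step 6: x=[2.4355 8.5745 13.0311 14.7787] v=[1.8783 -1.2009 -2.5994 2.0966]
Step 7: x=[2.6604 8.4376 12.7441 15.0109] v=[2.2487 -1.3691 -2.8703 2.3218]
Step 8: x=[2.9164 8.2860 12.4367 15.2604] v=[2.5604 -1.5162 -3.0743 2.4951]

Answer: 2.9164 8.2860 12.4367 15.2604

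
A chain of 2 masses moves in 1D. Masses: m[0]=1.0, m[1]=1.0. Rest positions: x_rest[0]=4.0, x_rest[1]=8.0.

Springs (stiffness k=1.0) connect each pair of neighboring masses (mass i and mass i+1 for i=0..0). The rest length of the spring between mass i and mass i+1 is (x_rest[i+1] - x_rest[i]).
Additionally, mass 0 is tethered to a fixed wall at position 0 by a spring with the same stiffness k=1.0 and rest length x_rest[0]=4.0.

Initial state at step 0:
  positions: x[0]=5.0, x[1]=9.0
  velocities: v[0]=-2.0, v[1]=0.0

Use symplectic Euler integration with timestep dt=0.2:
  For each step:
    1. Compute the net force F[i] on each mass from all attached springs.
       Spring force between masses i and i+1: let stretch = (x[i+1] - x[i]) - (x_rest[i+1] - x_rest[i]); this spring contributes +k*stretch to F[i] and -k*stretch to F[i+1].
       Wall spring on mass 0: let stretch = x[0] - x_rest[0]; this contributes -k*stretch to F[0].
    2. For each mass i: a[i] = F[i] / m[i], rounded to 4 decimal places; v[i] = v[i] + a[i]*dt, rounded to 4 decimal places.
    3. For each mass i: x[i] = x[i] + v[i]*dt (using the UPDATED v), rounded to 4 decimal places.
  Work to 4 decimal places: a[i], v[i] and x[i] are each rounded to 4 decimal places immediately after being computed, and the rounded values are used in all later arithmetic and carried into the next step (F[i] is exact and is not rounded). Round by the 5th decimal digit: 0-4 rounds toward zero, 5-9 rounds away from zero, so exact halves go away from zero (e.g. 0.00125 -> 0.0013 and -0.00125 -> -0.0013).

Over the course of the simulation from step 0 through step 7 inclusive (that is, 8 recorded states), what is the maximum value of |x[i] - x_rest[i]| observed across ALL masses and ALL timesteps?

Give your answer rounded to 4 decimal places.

Step 0: x=[5.0000 9.0000] v=[-2.0000 0.0000]
Step 1: x=[4.5600 9.0000] v=[-2.2000 0.0000]
Step 2: x=[4.1152 8.9824] v=[-2.2240 -0.0880]
Step 3: x=[3.7005 8.9301] v=[-2.0736 -0.2614]
Step 4: x=[3.3469 8.8286] v=[-1.7678 -0.5073]
Step 5: x=[3.0787 8.6679] v=[-1.3408 -0.8036]
Step 6: x=[2.9110 8.4436] v=[-0.8387 -1.1214]
Step 7: x=[2.8481 8.1580] v=[-0.3144 -1.4279]
Max displacement = 1.1519

Answer: 1.1519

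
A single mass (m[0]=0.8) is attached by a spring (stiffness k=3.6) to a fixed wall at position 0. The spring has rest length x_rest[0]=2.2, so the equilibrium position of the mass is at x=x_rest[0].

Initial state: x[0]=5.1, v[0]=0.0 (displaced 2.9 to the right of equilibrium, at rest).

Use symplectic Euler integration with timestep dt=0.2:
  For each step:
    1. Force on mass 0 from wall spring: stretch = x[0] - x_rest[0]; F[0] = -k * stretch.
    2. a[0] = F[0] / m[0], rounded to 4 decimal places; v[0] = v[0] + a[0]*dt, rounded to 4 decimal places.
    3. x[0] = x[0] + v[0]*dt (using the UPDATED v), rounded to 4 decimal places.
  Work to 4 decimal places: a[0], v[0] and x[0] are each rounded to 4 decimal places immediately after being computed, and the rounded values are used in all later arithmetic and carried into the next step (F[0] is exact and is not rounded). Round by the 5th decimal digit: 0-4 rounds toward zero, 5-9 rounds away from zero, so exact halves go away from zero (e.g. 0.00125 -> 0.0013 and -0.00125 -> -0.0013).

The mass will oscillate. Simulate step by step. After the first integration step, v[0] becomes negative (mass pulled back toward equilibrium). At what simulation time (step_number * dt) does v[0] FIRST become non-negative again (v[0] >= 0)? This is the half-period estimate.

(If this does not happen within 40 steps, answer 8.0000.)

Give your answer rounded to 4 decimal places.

Step 0: x=[5.1000] v=[0.0000]
Step 1: x=[4.5780] v=[-2.6100]
Step 2: x=[3.6280] v=[-4.7502]
Step 3: x=[2.4209] v=[-6.0354]
Step 4: x=[1.1741] v=[-6.2342]
Step 5: x=[0.1119] v=[-5.3109]
Step 6: x=[-0.5744] v=[-3.4316]
Step 7: x=[-0.7613] v=[-0.9346]
Step 8: x=[-0.4152] v=[1.7306]
First v>=0 after going negative at step 8, time=1.6000

Answer: 1.6000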